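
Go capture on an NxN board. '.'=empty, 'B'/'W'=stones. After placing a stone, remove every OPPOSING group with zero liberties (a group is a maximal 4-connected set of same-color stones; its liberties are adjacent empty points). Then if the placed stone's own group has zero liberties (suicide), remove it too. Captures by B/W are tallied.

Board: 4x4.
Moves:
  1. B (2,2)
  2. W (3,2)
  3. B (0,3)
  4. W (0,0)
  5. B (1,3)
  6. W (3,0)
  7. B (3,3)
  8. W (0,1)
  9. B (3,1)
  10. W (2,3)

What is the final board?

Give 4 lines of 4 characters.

Answer: WW.B
...B
..B.
WB.B

Derivation:
Move 1: B@(2,2) -> caps B=0 W=0
Move 2: W@(3,2) -> caps B=0 W=0
Move 3: B@(0,3) -> caps B=0 W=0
Move 4: W@(0,0) -> caps B=0 W=0
Move 5: B@(1,3) -> caps B=0 W=0
Move 6: W@(3,0) -> caps B=0 W=0
Move 7: B@(3,3) -> caps B=0 W=0
Move 8: W@(0,1) -> caps B=0 W=0
Move 9: B@(3,1) -> caps B=1 W=0
Move 10: W@(2,3) -> caps B=1 W=0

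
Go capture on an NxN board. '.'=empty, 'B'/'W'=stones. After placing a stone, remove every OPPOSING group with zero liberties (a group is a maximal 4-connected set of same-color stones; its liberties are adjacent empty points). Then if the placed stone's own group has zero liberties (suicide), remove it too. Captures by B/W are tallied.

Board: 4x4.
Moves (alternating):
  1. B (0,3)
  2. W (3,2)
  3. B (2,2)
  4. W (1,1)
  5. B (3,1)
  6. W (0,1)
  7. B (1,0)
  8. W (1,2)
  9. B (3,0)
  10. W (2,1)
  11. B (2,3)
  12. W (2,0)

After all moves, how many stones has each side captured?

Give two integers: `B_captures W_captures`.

Move 1: B@(0,3) -> caps B=0 W=0
Move 2: W@(3,2) -> caps B=0 W=0
Move 3: B@(2,2) -> caps B=0 W=0
Move 4: W@(1,1) -> caps B=0 W=0
Move 5: B@(3,1) -> caps B=0 W=0
Move 6: W@(0,1) -> caps B=0 W=0
Move 7: B@(1,0) -> caps B=0 W=0
Move 8: W@(1,2) -> caps B=0 W=0
Move 9: B@(3,0) -> caps B=0 W=0
Move 10: W@(2,1) -> caps B=0 W=0
Move 11: B@(2,3) -> caps B=0 W=0
Move 12: W@(2,0) -> caps B=0 W=2

Answer: 0 2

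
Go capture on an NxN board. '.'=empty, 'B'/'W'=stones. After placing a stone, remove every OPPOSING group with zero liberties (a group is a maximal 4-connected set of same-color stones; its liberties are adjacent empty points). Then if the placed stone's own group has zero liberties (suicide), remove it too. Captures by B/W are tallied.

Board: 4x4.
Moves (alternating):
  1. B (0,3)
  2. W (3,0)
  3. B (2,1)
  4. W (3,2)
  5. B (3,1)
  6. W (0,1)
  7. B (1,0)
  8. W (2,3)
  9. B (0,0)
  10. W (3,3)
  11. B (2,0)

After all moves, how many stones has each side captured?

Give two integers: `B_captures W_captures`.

Move 1: B@(0,3) -> caps B=0 W=0
Move 2: W@(3,0) -> caps B=0 W=0
Move 3: B@(2,1) -> caps B=0 W=0
Move 4: W@(3,2) -> caps B=0 W=0
Move 5: B@(3,1) -> caps B=0 W=0
Move 6: W@(0,1) -> caps B=0 W=0
Move 7: B@(1,0) -> caps B=0 W=0
Move 8: W@(2,3) -> caps B=0 W=0
Move 9: B@(0,0) -> caps B=0 W=0
Move 10: W@(3,3) -> caps B=0 W=0
Move 11: B@(2,0) -> caps B=1 W=0

Answer: 1 0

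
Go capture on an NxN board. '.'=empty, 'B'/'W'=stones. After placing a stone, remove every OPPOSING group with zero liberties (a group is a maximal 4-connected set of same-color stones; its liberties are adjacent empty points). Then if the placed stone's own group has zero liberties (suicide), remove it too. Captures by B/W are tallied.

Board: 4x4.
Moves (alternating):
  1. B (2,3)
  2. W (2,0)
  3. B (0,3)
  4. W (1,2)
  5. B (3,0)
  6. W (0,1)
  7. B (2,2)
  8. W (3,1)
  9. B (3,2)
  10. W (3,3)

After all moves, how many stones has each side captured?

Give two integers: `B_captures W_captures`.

Move 1: B@(2,3) -> caps B=0 W=0
Move 2: W@(2,0) -> caps B=0 W=0
Move 3: B@(0,3) -> caps B=0 W=0
Move 4: W@(1,2) -> caps B=0 W=0
Move 5: B@(3,0) -> caps B=0 W=0
Move 6: W@(0,1) -> caps B=0 W=0
Move 7: B@(2,2) -> caps B=0 W=0
Move 8: W@(3,1) -> caps B=0 W=1
Move 9: B@(3,2) -> caps B=0 W=1
Move 10: W@(3,3) -> caps B=0 W=1

Answer: 0 1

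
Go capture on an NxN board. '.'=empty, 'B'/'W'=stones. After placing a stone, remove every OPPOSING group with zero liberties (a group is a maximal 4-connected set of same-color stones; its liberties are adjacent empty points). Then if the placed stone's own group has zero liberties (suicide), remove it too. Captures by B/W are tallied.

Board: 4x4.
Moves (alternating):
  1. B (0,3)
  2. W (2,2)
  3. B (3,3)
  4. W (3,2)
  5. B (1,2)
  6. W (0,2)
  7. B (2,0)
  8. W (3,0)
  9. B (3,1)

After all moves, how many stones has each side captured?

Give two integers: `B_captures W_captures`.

Move 1: B@(0,3) -> caps B=0 W=0
Move 2: W@(2,2) -> caps B=0 W=0
Move 3: B@(3,3) -> caps B=0 W=0
Move 4: W@(3,2) -> caps B=0 W=0
Move 5: B@(1,2) -> caps B=0 W=0
Move 6: W@(0,2) -> caps B=0 W=0
Move 7: B@(2,0) -> caps B=0 W=0
Move 8: W@(3,0) -> caps B=0 W=0
Move 9: B@(3,1) -> caps B=1 W=0

Answer: 1 0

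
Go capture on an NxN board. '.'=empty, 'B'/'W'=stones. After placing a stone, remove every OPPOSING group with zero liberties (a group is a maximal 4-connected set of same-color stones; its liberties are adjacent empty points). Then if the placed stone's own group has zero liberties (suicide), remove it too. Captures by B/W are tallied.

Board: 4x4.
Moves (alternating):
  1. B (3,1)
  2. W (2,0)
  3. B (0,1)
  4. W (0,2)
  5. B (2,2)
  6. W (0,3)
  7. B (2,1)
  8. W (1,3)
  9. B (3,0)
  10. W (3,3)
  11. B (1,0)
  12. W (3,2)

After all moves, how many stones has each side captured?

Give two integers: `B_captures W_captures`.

Move 1: B@(3,1) -> caps B=0 W=0
Move 2: W@(2,0) -> caps B=0 W=0
Move 3: B@(0,1) -> caps B=0 W=0
Move 4: W@(0,2) -> caps B=0 W=0
Move 5: B@(2,2) -> caps B=0 W=0
Move 6: W@(0,3) -> caps B=0 W=0
Move 7: B@(2,1) -> caps B=0 W=0
Move 8: W@(1,3) -> caps B=0 W=0
Move 9: B@(3,0) -> caps B=0 W=0
Move 10: W@(3,3) -> caps B=0 W=0
Move 11: B@(1,0) -> caps B=1 W=0
Move 12: W@(3,2) -> caps B=1 W=0

Answer: 1 0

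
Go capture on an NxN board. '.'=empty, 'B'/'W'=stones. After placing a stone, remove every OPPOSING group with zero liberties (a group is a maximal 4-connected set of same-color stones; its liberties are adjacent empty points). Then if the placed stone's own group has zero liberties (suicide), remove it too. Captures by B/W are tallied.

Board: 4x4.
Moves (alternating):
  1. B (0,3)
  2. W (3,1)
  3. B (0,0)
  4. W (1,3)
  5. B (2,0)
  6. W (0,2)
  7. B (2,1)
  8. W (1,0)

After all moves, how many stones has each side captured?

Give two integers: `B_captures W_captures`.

Move 1: B@(0,3) -> caps B=0 W=0
Move 2: W@(3,1) -> caps B=0 W=0
Move 3: B@(0,0) -> caps B=0 W=0
Move 4: W@(1,3) -> caps B=0 W=0
Move 5: B@(2,0) -> caps B=0 W=0
Move 6: W@(0,2) -> caps B=0 W=1
Move 7: B@(2,1) -> caps B=0 W=1
Move 8: W@(1,0) -> caps B=0 W=1

Answer: 0 1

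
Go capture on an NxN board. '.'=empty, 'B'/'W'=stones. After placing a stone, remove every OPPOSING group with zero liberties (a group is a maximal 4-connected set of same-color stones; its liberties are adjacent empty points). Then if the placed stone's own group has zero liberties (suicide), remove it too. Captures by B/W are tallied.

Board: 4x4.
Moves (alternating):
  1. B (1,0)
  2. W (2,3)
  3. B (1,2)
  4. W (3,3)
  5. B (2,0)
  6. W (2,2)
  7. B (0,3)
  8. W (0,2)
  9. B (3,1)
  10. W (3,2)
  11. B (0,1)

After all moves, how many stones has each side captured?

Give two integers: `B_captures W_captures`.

Answer: 1 0

Derivation:
Move 1: B@(1,0) -> caps B=0 W=0
Move 2: W@(2,3) -> caps B=0 W=0
Move 3: B@(1,2) -> caps B=0 W=0
Move 4: W@(3,3) -> caps B=0 W=0
Move 5: B@(2,0) -> caps B=0 W=0
Move 6: W@(2,2) -> caps B=0 W=0
Move 7: B@(0,3) -> caps B=0 W=0
Move 8: W@(0,2) -> caps B=0 W=0
Move 9: B@(3,1) -> caps B=0 W=0
Move 10: W@(3,2) -> caps B=0 W=0
Move 11: B@(0,1) -> caps B=1 W=0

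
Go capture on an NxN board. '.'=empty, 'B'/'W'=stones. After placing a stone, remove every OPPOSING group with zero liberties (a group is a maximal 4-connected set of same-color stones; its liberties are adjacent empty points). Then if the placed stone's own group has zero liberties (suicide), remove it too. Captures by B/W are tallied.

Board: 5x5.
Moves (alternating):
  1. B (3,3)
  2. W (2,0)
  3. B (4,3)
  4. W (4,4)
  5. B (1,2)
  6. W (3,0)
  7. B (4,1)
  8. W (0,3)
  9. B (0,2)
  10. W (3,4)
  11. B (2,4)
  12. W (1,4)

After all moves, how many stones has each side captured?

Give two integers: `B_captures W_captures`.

Move 1: B@(3,3) -> caps B=0 W=0
Move 2: W@(2,0) -> caps B=0 W=0
Move 3: B@(4,3) -> caps B=0 W=0
Move 4: W@(4,4) -> caps B=0 W=0
Move 5: B@(1,2) -> caps B=0 W=0
Move 6: W@(3,0) -> caps B=0 W=0
Move 7: B@(4,1) -> caps B=0 W=0
Move 8: W@(0,3) -> caps B=0 W=0
Move 9: B@(0,2) -> caps B=0 W=0
Move 10: W@(3,4) -> caps B=0 W=0
Move 11: B@(2,4) -> caps B=2 W=0
Move 12: W@(1,4) -> caps B=2 W=0

Answer: 2 0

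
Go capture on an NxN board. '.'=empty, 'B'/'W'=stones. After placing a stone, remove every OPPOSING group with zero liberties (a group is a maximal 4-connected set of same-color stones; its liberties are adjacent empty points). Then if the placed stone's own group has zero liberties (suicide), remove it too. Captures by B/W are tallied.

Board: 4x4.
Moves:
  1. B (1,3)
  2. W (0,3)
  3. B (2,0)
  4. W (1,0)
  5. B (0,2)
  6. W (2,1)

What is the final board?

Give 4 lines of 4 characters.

Move 1: B@(1,3) -> caps B=0 W=0
Move 2: W@(0,3) -> caps B=0 W=0
Move 3: B@(2,0) -> caps B=0 W=0
Move 4: W@(1,0) -> caps B=0 W=0
Move 5: B@(0,2) -> caps B=1 W=0
Move 6: W@(2,1) -> caps B=1 W=0

Answer: ..B.
W..B
BW..
....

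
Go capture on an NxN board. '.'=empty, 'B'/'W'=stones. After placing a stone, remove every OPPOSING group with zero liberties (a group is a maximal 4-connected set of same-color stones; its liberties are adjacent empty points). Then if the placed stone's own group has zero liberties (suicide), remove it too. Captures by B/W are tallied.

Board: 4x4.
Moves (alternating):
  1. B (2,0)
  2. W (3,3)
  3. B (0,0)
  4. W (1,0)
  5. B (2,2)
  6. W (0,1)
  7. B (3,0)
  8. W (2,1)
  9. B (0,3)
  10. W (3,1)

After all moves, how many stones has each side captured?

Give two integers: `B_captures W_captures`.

Move 1: B@(2,0) -> caps B=0 W=0
Move 2: W@(3,3) -> caps B=0 W=0
Move 3: B@(0,0) -> caps B=0 W=0
Move 4: W@(1,0) -> caps B=0 W=0
Move 5: B@(2,2) -> caps B=0 W=0
Move 6: W@(0,1) -> caps B=0 W=1
Move 7: B@(3,0) -> caps B=0 W=1
Move 8: W@(2,1) -> caps B=0 W=1
Move 9: B@(0,3) -> caps B=0 W=1
Move 10: W@(3,1) -> caps B=0 W=3

Answer: 0 3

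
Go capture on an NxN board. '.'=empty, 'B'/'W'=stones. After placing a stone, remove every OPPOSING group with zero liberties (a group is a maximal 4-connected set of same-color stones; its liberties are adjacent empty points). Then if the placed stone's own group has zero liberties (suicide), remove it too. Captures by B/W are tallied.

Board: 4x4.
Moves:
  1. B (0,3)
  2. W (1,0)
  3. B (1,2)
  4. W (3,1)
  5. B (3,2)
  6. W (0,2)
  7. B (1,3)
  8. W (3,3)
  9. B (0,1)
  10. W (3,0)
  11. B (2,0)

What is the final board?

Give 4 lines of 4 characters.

Answer: .B.B
W.BB
B...
WWBW

Derivation:
Move 1: B@(0,3) -> caps B=0 W=0
Move 2: W@(1,0) -> caps B=0 W=0
Move 3: B@(1,2) -> caps B=0 W=0
Move 4: W@(3,1) -> caps B=0 W=0
Move 5: B@(3,2) -> caps B=0 W=0
Move 6: W@(0,2) -> caps B=0 W=0
Move 7: B@(1,3) -> caps B=0 W=0
Move 8: W@(3,3) -> caps B=0 W=0
Move 9: B@(0,1) -> caps B=1 W=0
Move 10: W@(3,0) -> caps B=1 W=0
Move 11: B@(2,0) -> caps B=1 W=0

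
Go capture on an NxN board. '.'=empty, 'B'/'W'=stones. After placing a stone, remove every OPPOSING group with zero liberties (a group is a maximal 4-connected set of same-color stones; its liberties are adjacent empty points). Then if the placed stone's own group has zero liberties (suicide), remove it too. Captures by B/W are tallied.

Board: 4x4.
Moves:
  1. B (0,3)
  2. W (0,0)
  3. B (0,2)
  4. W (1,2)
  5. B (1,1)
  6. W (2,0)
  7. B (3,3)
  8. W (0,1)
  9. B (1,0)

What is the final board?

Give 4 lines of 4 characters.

Answer: ..BB
BBW.
W...
...B

Derivation:
Move 1: B@(0,3) -> caps B=0 W=0
Move 2: W@(0,0) -> caps B=0 W=0
Move 3: B@(0,2) -> caps B=0 W=0
Move 4: W@(1,2) -> caps B=0 W=0
Move 5: B@(1,1) -> caps B=0 W=0
Move 6: W@(2,0) -> caps B=0 W=0
Move 7: B@(3,3) -> caps B=0 W=0
Move 8: W@(0,1) -> caps B=0 W=0
Move 9: B@(1,0) -> caps B=2 W=0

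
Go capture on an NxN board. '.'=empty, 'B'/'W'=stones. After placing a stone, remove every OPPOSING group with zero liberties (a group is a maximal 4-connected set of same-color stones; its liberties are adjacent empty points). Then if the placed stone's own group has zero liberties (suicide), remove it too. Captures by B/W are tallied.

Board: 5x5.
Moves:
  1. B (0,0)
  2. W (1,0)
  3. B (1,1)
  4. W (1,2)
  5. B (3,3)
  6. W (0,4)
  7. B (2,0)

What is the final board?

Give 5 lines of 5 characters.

Move 1: B@(0,0) -> caps B=0 W=0
Move 2: W@(1,0) -> caps B=0 W=0
Move 3: B@(1,1) -> caps B=0 W=0
Move 4: W@(1,2) -> caps B=0 W=0
Move 5: B@(3,3) -> caps B=0 W=0
Move 6: W@(0,4) -> caps B=0 W=0
Move 7: B@(2,0) -> caps B=1 W=0

Answer: B...W
.BW..
B....
...B.
.....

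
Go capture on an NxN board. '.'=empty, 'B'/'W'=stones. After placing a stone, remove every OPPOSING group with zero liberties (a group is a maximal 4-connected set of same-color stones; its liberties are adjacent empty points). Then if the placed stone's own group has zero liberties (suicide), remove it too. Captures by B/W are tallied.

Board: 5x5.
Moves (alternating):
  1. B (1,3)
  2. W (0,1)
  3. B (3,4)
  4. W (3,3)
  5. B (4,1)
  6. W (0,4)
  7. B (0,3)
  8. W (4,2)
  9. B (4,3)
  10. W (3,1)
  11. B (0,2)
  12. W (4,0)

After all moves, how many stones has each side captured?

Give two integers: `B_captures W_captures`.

Move 1: B@(1,3) -> caps B=0 W=0
Move 2: W@(0,1) -> caps B=0 W=0
Move 3: B@(3,4) -> caps B=0 W=0
Move 4: W@(3,3) -> caps B=0 W=0
Move 5: B@(4,1) -> caps B=0 W=0
Move 6: W@(0,4) -> caps B=0 W=0
Move 7: B@(0,3) -> caps B=0 W=0
Move 8: W@(4,2) -> caps B=0 W=0
Move 9: B@(4,3) -> caps B=0 W=0
Move 10: W@(3,1) -> caps B=0 W=0
Move 11: B@(0,2) -> caps B=0 W=0
Move 12: W@(4,0) -> caps B=0 W=1

Answer: 0 1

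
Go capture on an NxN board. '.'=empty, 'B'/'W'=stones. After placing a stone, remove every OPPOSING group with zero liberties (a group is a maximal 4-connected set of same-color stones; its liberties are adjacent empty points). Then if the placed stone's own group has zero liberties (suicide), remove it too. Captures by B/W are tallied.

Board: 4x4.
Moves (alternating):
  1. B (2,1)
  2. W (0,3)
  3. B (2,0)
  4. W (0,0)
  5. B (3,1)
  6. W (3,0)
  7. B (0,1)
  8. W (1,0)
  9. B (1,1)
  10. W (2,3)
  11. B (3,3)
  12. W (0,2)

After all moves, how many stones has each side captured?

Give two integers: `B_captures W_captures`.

Move 1: B@(2,1) -> caps B=0 W=0
Move 2: W@(0,3) -> caps B=0 W=0
Move 3: B@(2,0) -> caps B=0 W=0
Move 4: W@(0,0) -> caps B=0 W=0
Move 5: B@(3,1) -> caps B=0 W=0
Move 6: W@(3,0) -> caps B=0 W=0
Move 7: B@(0,1) -> caps B=0 W=0
Move 8: W@(1,0) -> caps B=0 W=0
Move 9: B@(1,1) -> caps B=2 W=0
Move 10: W@(2,3) -> caps B=2 W=0
Move 11: B@(3,3) -> caps B=2 W=0
Move 12: W@(0,2) -> caps B=2 W=0

Answer: 2 0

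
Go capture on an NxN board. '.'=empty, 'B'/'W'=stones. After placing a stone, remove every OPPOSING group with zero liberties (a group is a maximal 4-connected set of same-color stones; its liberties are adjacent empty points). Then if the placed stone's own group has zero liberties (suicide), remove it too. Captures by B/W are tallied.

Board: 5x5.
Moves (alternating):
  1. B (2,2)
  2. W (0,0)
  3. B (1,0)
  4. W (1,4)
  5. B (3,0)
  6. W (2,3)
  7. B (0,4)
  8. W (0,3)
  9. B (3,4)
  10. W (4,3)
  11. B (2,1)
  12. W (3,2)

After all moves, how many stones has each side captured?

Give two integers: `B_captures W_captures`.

Move 1: B@(2,2) -> caps B=0 W=0
Move 2: W@(0,0) -> caps B=0 W=0
Move 3: B@(1,0) -> caps B=0 W=0
Move 4: W@(1,4) -> caps B=0 W=0
Move 5: B@(3,0) -> caps B=0 W=0
Move 6: W@(2,3) -> caps B=0 W=0
Move 7: B@(0,4) -> caps B=0 W=0
Move 8: W@(0,3) -> caps B=0 W=1
Move 9: B@(3,4) -> caps B=0 W=1
Move 10: W@(4,3) -> caps B=0 W=1
Move 11: B@(2,1) -> caps B=0 W=1
Move 12: W@(3,2) -> caps B=0 W=1

Answer: 0 1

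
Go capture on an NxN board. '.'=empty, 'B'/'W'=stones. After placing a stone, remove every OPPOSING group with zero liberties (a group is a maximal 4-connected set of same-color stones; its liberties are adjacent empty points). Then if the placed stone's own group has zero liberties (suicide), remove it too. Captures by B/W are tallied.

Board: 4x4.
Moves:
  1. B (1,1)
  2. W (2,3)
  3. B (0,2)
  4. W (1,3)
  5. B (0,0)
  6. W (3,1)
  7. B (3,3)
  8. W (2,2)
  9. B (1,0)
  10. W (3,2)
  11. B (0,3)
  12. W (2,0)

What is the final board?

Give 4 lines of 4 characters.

Answer: B.BB
BB.W
W.WW
.WW.

Derivation:
Move 1: B@(1,1) -> caps B=0 W=0
Move 2: W@(2,3) -> caps B=0 W=0
Move 3: B@(0,2) -> caps B=0 W=0
Move 4: W@(1,3) -> caps B=0 W=0
Move 5: B@(0,0) -> caps B=0 W=0
Move 6: W@(3,1) -> caps B=0 W=0
Move 7: B@(3,3) -> caps B=0 W=0
Move 8: W@(2,2) -> caps B=0 W=0
Move 9: B@(1,0) -> caps B=0 W=0
Move 10: W@(3,2) -> caps B=0 W=1
Move 11: B@(0,3) -> caps B=0 W=1
Move 12: W@(2,0) -> caps B=0 W=1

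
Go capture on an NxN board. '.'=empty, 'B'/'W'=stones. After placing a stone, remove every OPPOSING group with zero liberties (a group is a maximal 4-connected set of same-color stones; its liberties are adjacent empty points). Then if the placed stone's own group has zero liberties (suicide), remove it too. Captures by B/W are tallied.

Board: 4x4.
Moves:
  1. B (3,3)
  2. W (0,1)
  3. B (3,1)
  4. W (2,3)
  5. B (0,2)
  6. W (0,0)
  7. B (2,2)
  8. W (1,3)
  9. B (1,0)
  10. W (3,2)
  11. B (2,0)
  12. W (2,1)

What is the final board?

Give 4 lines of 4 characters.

Answer: WWB.
B..W
BWBW
.BW.

Derivation:
Move 1: B@(3,3) -> caps B=0 W=0
Move 2: W@(0,1) -> caps B=0 W=0
Move 3: B@(3,1) -> caps B=0 W=0
Move 4: W@(2,3) -> caps B=0 W=0
Move 5: B@(0,2) -> caps B=0 W=0
Move 6: W@(0,0) -> caps B=0 W=0
Move 7: B@(2,2) -> caps B=0 W=0
Move 8: W@(1,3) -> caps B=0 W=0
Move 9: B@(1,0) -> caps B=0 W=0
Move 10: W@(3,2) -> caps B=0 W=1
Move 11: B@(2,0) -> caps B=0 W=1
Move 12: W@(2,1) -> caps B=0 W=1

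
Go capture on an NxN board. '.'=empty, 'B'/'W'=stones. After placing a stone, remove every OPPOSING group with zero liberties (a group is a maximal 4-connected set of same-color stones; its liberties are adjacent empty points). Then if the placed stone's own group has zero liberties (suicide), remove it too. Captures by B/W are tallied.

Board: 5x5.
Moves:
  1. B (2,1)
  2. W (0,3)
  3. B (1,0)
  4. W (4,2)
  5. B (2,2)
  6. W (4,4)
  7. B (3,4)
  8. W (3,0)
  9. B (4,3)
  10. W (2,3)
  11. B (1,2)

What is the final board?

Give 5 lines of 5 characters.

Move 1: B@(2,1) -> caps B=0 W=0
Move 2: W@(0,3) -> caps B=0 W=0
Move 3: B@(1,0) -> caps B=0 W=0
Move 4: W@(4,2) -> caps B=0 W=0
Move 5: B@(2,2) -> caps B=0 W=0
Move 6: W@(4,4) -> caps B=0 W=0
Move 7: B@(3,4) -> caps B=0 W=0
Move 8: W@(3,0) -> caps B=0 W=0
Move 9: B@(4,3) -> caps B=1 W=0
Move 10: W@(2,3) -> caps B=1 W=0
Move 11: B@(1,2) -> caps B=1 W=0

Answer: ...W.
B.B..
.BBW.
W...B
..WB.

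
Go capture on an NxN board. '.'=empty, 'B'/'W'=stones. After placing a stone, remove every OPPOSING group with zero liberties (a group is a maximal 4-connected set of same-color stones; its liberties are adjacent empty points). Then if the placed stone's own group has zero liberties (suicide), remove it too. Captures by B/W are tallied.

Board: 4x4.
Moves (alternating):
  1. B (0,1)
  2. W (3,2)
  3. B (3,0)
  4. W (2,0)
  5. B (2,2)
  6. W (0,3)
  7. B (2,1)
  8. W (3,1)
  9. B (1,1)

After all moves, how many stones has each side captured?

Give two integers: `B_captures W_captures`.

Answer: 0 1

Derivation:
Move 1: B@(0,1) -> caps B=0 W=0
Move 2: W@(3,2) -> caps B=0 W=0
Move 3: B@(3,0) -> caps B=0 W=0
Move 4: W@(2,0) -> caps B=0 W=0
Move 5: B@(2,2) -> caps B=0 W=0
Move 6: W@(0,3) -> caps B=0 W=0
Move 7: B@(2,1) -> caps B=0 W=0
Move 8: W@(3,1) -> caps B=0 W=1
Move 9: B@(1,1) -> caps B=0 W=1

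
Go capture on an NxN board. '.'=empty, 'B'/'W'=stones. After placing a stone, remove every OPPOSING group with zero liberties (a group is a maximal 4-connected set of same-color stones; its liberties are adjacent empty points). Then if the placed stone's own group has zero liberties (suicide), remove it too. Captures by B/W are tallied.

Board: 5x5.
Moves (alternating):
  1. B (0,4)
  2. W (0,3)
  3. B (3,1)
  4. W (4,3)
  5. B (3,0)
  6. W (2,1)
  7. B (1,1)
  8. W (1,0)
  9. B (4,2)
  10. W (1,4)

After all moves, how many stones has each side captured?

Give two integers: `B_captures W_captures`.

Move 1: B@(0,4) -> caps B=0 W=0
Move 2: W@(0,3) -> caps B=0 W=0
Move 3: B@(3,1) -> caps B=0 W=0
Move 4: W@(4,3) -> caps B=0 W=0
Move 5: B@(3,0) -> caps B=0 W=0
Move 6: W@(2,1) -> caps B=0 W=0
Move 7: B@(1,1) -> caps B=0 W=0
Move 8: W@(1,0) -> caps B=0 W=0
Move 9: B@(4,2) -> caps B=0 W=0
Move 10: W@(1,4) -> caps B=0 W=1

Answer: 0 1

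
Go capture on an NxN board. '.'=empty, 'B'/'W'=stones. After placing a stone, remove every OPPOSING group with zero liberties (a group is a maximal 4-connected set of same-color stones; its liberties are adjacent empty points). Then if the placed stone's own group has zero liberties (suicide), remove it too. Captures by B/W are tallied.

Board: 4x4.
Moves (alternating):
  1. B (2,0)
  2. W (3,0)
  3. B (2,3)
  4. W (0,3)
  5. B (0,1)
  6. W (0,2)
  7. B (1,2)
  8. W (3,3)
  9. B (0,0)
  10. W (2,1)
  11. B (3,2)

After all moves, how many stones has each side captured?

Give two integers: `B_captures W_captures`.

Move 1: B@(2,0) -> caps B=0 W=0
Move 2: W@(3,0) -> caps B=0 W=0
Move 3: B@(2,3) -> caps B=0 W=0
Move 4: W@(0,3) -> caps B=0 W=0
Move 5: B@(0,1) -> caps B=0 W=0
Move 6: W@(0,2) -> caps B=0 W=0
Move 7: B@(1,2) -> caps B=0 W=0
Move 8: W@(3,3) -> caps B=0 W=0
Move 9: B@(0,0) -> caps B=0 W=0
Move 10: W@(2,1) -> caps B=0 W=0
Move 11: B@(3,2) -> caps B=1 W=0

Answer: 1 0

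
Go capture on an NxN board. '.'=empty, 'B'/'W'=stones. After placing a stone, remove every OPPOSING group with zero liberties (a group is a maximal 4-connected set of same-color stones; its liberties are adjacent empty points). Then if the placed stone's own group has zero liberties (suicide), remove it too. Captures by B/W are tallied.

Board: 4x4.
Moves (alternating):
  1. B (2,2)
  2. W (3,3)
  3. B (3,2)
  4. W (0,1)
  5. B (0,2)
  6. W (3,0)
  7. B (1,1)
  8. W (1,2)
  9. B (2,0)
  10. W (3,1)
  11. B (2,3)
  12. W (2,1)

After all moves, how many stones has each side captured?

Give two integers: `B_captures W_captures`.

Move 1: B@(2,2) -> caps B=0 W=0
Move 2: W@(3,3) -> caps B=0 W=0
Move 3: B@(3,2) -> caps B=0 W=0
Move 4: W@(0,1) -> caps B=0 W=0
Move 5: B@(0,2) -> caps B=0 W=0
Move 6: W@(3,0) -> caps B=0 W=0
Move 7: B@(1,1) -> caps B=0 W=0
Move 8: W@(1,2) -> caps B=0 W=0
Move 9: B@(2,0) -> caps B=0 W=0
Move 10: W@(3,1) -> caps B=0 W=0
Move 11: B@(2,3) -> caps B=1 W=0
Move 12: W@(2,1) -> caps B=1 W=0

Answer: 1 0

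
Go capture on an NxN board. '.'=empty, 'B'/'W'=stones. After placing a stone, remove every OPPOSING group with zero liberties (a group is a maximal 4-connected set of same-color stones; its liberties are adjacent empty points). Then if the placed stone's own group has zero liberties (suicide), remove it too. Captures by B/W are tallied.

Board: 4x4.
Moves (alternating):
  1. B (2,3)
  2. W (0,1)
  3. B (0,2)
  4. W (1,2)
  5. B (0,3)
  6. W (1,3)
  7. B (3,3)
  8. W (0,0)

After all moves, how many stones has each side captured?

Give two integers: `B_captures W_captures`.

Answer: 0 2

Derivation:
Move 1: B@(2,3) -> caps B=0 W=0
Move 2: W@(0,1) -> caps B=0 W=0
Move 3: B@(0,2) -> caps B=0 W=0
Move 4: W@(1,2) -> caps B=0 W=0
Move 5: B@(0,3) -> caps B=0 W=0
Move 6: W@(1,3) -> caps B=0 W=2
Move 7: B@(3,3) -> caps B=0 W=2
Move 8: W@(0,0) -> caps B=0 W=2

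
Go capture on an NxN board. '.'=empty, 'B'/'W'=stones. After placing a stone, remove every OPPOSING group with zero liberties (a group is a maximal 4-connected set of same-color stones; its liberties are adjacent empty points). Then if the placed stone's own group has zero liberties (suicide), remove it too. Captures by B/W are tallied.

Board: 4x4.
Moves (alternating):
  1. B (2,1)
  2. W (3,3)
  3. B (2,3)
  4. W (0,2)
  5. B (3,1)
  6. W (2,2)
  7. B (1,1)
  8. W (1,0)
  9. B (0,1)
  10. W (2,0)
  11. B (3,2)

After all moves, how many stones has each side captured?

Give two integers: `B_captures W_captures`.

Move 1: B@(2,1) -> caps B=0 W=0
Move 2: W@(3,3) -> caps B=0 W=0
Move 3: B@(2,3) -> caps B=0 W=0
Move 4: W@(0,2) -> caps B=0 W=0
Move 5: B@(3,1) -> caps B=0 W=0
Move 6: W@(2,2) -> caps B=0 W=0
Move 7: B@(1,1) -> caps B=0 W=0
Move 8: W@(1,0) -> caps B=0 W=0
Move 9: B@(0,1) -> caps B=0 W=0
Move 10: W@(2,0) -> caps B=0 W=0
Move 11: B@(3,2) -> caps B=1 W=0

Answer: 1 0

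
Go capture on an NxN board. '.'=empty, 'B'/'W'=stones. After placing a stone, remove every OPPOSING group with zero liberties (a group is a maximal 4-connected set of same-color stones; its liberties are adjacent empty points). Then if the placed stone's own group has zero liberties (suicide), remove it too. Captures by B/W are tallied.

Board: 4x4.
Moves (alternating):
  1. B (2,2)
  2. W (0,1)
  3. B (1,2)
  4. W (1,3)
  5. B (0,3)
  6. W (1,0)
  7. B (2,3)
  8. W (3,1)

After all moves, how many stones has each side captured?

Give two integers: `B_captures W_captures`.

Answer: 1 0

Derivation:
Move 1: B@(2,2) -> caps B=0 W=0
Move 2: W@(0,1) -> caps B=0 W=0
Move 3: B@(1,2) -> caps B=0 W=0
Move 4: W@(1,3) -> caps B=0 W=0
Move 5: B@(0,3) -> caps B=0 W=0
Move 6: W@(1,0) -> caps B=0 W=0
Move 7: B@(2,3) -> caps B=1 W=0
Move 8: W@(3,1) -> caps B=1 W=0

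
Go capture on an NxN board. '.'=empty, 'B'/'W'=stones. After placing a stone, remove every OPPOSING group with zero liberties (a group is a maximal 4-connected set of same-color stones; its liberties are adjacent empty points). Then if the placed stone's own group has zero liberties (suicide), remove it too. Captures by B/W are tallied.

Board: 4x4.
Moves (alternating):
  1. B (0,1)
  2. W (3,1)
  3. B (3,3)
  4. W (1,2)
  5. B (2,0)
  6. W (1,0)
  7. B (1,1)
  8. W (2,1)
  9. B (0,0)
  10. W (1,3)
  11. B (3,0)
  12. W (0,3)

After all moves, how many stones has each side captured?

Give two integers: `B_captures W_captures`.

Move 1: B@(0,1) -> caps B=0 W=0
Move 2: W@(3,1) -> caps B=0 W=0
Move 3: B@(3,3) -> caps B=0 W=0
Move 4: W@(1,2) -> caps B=0 W=0
Move 5: B@(2,0) -> caps B=0 W=0
Move 6: W@(1,0) -> caps B=0 W=0
Move 7: B@(1,1) -> caps B=0 W=0
Move 8: W@(2,1) -> caps B=0 W=0
Move 9: B@(0,0) -> caps B=1 W=0
Move 10: W@(1,3) -> caps B=1 W=0
Move 11: B@(3,0) -> caps B=1 W=0
Move 12: W@(0,3) -> caps B=1 W=0

Answer: 1 0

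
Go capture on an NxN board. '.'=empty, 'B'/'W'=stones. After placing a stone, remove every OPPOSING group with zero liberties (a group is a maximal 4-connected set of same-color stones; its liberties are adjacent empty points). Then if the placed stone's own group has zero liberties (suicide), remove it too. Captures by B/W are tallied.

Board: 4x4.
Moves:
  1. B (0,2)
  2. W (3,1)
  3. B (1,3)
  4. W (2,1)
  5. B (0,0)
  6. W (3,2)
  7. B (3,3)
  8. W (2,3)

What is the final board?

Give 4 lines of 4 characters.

Answer: B.B.
...B
.W.W
.WW.

Derivation:
Move 1: B@(0,2) -> caps B=0 W=0
Move 2: W@(3,1) -> caps B=0 W=0
Move 3: B@(1,3) -> caps B=0 W=0
Move 4: W@(2,1) -> caps B=0 W=0
Move 5: B@(0,0) -> caps B=0 W=0
Move 6: W@(3,2) -> caps B=0 W=0
Move 7: B@(3,3) -> caps B=0 W=0
Move 8: W@(2,3) -> caps B=0 W=1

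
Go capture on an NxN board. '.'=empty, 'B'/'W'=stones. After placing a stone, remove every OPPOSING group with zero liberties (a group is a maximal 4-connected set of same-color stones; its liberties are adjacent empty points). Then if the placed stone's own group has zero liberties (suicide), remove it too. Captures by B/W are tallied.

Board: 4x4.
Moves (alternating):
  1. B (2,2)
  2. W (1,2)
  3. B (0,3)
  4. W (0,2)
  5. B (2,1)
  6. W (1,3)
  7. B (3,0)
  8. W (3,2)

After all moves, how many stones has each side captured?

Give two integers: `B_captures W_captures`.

Answer: 0 1

Derivation:
Move 1: B@(2,2) -> caps B=0 W=0
Move 2: W@(1,2) -> caps B=0 W=0
Move 3: B@(0,3) -> caps B=0 W=0
Move 4: W@(0,2) -> caps B=0 W=0
Move 5: B@(2,1) -> caps B=0 W=0
Move 6: W@(1,3) -> caps B=0 W=1
Move 7: B@(3,0) -> caps B=0 W=1
Move 8: W@(3,2) -> caps B=0 W=1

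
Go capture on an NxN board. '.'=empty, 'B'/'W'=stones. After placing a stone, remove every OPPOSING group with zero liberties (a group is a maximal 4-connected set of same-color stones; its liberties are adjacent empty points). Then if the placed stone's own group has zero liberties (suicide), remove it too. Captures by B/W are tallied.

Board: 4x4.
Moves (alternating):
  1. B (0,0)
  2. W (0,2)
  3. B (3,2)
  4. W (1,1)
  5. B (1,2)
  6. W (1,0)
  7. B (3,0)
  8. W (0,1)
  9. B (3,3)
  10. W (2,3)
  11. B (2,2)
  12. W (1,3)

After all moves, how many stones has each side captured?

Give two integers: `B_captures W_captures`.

Move 1: B@(0,0) -> caps B=0 W=0
Move 2: W@(0,2) -> caps B=0 W=0
Move 3: B@(3,2) -> caps B=0 W=0
Move 4: W@(1,1) -> caps B=0 W=0
Move 5: B@(1,2) -> caps B=0 W=0
Move 6: W@(1,0) -> caps B=0 W=0
Move 7: B@(3,0) -> caps B=0 W=0
Move 8: W@(0,1) -> caps B=0 W=1
Move 9: B@(3,3) -> caps B=0 W=1
Move 10: W@(2,3) -> caps B=0 W=1
Move 11: B@(2,2) -> caps B=0 W=1
Move 12: W@(1,3) -> caps B=0 W=1

Answer: 0 1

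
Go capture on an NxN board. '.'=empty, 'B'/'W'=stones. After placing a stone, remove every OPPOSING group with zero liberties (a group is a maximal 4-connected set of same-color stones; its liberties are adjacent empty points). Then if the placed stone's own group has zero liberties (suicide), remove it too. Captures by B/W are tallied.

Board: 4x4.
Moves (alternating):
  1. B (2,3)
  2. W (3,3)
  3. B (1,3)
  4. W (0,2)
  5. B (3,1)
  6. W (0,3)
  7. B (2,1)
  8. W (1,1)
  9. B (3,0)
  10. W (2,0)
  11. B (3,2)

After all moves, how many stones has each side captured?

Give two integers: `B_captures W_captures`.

Move 1: B@(2,3) -> caps B=0 W=0
Move 2: W@(3,3) -> caps B=0 W=0
Move 3: B@(1,3) -> caps B=0 W=0
Move 4: W@(0,2) -> caps B=0 W=0
Move 5: B@(3,1) -> caps B=0 W=0
Move 6: W@(0,3) -> caps B=0 W=0
Move 7: B@(2,1) -> caps B=0 W=0
Move 8: W@(1,1) -> caps B=0 W=0
Move 9: B@(3,0) -> caps B=0 W=0
Move 10: W@(2,0) -> caps B=0 W=0
Move 11: B@(3,2) -> caps B=1 W=0

Answer: 1 0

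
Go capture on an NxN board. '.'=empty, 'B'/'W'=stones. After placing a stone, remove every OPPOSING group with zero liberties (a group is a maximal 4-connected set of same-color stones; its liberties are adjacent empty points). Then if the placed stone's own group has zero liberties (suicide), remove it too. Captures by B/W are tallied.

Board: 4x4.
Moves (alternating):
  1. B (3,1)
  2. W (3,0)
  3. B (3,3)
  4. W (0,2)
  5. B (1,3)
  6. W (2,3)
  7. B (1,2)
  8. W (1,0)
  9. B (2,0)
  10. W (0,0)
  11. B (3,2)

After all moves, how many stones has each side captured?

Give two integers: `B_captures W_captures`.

Answer: 1 0

Derivation:
Move 1: B@(3,1) -> caps B=0 W=0
Move 2: W@(3,0) -> caps B=0 W=0
Move 3: B@(3,3) -> caps B=0 W=0
Move 4: W@(0,2) -> caps B=0 W=0
Move 5: B@(1,3) -> caps B=0 W=0
Move 6: W@(2,3) -> caps B=0 W=0
Move 7: B@(1,2) -> caps B=0 W=0
Move 8: W@(1,0) -> caps B=0 W=0
Move 9: B@(2,0) -> caps B=1 W=0
Move 10: W@(0,0) -> caps B=1 W=0
Move 11: B@(3,2) -> caps B=1 W=0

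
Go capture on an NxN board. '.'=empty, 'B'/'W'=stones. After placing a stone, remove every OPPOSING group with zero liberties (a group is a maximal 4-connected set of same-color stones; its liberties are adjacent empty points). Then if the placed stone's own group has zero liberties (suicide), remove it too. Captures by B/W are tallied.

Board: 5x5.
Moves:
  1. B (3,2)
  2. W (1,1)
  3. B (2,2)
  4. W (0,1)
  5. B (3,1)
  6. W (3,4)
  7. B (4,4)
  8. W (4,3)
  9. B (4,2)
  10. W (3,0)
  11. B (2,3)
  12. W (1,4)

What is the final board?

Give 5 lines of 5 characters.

Move 1: B@(3,2) -> caps B=0 W=0
Move 2: W@(1,1) -> caps B=0 W=0
Move 3: B@(2,2) -> caps B=0 W=0
Move 4: W@(0,1) -> caps B=0 W=0
Move 5: B@(3,1) -> caps B=0 W=0
Move 6: W@(3,4) -> caps B=0 W=0
Move 7: B@(4,4) -> caps B=0 W=0
Move 8: W@(4,3) -> caps B=0 W=1
Move 9: B@(4,2) -> caps B=0 W=1
Move 10: W@(3,0) -> caps B=0 W=1
Move 11: B@(2,3) -> caps B=0 W=1
Move 12: W@(1,4) -> caps B=0 W=1

Answer: .W...
.W..W
..BB.
WBB.W
..BW.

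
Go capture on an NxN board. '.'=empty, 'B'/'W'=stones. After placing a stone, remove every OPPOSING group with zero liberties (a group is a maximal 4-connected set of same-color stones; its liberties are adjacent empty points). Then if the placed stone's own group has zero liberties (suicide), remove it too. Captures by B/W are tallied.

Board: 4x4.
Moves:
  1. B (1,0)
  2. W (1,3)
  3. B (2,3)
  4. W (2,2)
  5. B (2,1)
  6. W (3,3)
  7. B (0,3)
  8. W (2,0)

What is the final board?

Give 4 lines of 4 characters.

Move 1: B@(1,0) -> caps B=0 W=0
Move 2: W@(1,3) -> caps B=0 W=0
Move 3: B@(2,3) -> caps B=0 W=0
Move 4: W@(2,2) -> caps B=0 W=0
Move 5: B@(2,1) -> caps B=0 W=0
Move 6: W@(3,3) -> caps B=0 W=1
Move 7: B@(0,3) -> caps B=0 W=1
Move 8: W@(2,0) -> caps B=0 W=1

Answer: ...B
B..W
WBW.
...W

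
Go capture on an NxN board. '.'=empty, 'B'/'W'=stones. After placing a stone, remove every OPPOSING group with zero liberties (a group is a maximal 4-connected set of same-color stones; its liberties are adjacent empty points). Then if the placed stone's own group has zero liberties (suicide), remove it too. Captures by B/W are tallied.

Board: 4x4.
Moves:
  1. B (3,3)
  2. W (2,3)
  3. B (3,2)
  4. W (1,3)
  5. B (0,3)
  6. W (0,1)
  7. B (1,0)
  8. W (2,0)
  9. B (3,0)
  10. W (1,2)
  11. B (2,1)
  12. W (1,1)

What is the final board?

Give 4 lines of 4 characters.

Move 1: B@(3,3) -> caps B=0 W=0
Move 2: W@(2,3) -> caps B=0 W=0
Move 3: B@(3,2) -> caps B=0 W=0
Move 4: W@(1,3) -> caps B=0 W=0
Move 5: B@(0,3) -> caps B=0 W=0
Move 6: W@(0,1) -> caps B=0 W=0
Move 7: B@(1,0) -> caps B=0 W=0
Move 8: W@(2,0) -> caps B=0 W=0
Move 9: B@(3,0) -> caps B=0 W=0
Move 10: W@(1,2) -> caps B=0 W=0
Move 11: B@(2,1) -> caps B=1 W=0
Move 12: W@(1,1) -> caps B=1 W=0

Answer: .W.B
BWWW
.B.W
B.BB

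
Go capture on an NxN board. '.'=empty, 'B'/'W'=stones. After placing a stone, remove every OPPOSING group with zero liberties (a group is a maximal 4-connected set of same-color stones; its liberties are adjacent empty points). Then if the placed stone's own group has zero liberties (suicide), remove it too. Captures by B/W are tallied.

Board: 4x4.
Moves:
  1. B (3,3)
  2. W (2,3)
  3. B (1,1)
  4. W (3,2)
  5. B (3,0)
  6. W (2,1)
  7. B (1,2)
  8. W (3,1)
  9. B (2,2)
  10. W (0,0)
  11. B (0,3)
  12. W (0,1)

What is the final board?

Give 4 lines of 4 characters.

Move 1: B@(3,3) -> caps B=0 W=0
Move 2: W@(2,3) -> caps B=0 W=0
Move 3: B@(1,1) -> caps B=0 W=0
Move 4: W@(3,2) -> caps B=0 W=1
Move 5: B@(3,0) -> caps B=0 W=1
Move 6: W@(2,1) -> caps B=0 W=1
Move 7: B@(1,2) -> caps B=0 W=1
Move 8: W@(3,1) -> caps B=0 W=1
Move 9: B@(2,2) -> caps B=0 W=1
Move 10: W@(0,0) -> caps B=0 W=1
Move 11: B@(0,3) -> caps B=0 W=1
Move 12: W@(0,1) -> caps B=0 W=1

Answer: WW.B
.BB.
.WBW
BWW.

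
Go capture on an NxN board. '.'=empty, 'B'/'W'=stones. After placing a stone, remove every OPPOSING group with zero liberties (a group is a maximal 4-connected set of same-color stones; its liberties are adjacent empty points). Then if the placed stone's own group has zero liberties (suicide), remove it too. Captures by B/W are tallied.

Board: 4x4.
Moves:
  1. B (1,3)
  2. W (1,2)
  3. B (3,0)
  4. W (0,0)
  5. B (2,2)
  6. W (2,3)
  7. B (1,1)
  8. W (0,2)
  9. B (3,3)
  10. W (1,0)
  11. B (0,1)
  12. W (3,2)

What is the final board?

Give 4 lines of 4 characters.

Move 1: B@(1,3) -> caps B=0 W=0
Move 2: W@(1,2) -> caps B=0 W=0
Move 3: B@(3,0) -> caps B=0 W=0
Move 4: W@(0,0) -> caps B=0 W=0
Move 5: B@(2,2) -> caps B=0 W=0
Move 6: W@(2,3) -> caps B=0 W=0
Move 7: B@(1,1) -> caps B=0 W=0
Move 8: W@(0,2) -> caps B=0 W=0
Move 9: B@(3,3) -> caps B=1 W=0
Move 10: W@(1,0) -> caps B=1 W=0
Move 11: B@(0,1) -> caps B=1 W=0
Move 12: W@(3,2) -> caps B=1 W=0

Answer: WBW.
WBWB
..B.
B.WB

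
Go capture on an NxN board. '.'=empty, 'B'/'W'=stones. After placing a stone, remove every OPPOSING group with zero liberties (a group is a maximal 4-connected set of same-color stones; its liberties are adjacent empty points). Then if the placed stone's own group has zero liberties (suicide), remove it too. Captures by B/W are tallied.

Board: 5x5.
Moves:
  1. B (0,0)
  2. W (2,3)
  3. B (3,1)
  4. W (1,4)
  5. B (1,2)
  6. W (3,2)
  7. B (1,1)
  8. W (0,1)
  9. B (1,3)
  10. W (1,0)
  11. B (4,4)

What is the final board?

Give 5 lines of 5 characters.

Move 1: B@(0,0) -> caps B=0 W=0
Move 2: W@(2,3) -> caps B=0 W=0
Move 3: B@(3,1) -> caps B=0 W=0
Move 4: W@(1,4) -> caps B=0 W=0
Move 5: B@(1,2) -> caps B=0 W=0
Move 6: W@(3,2) -> caps B=0 W=0
Move 7: B@(1,1) -> caps B=0 W=0
Move 8: W@(0,1) -> caps B=0 W=0
Move 9: B@(1,3) -> caps B=0 W=0
Move 10: W@(1,0) -> caps B=0 W=1
Move 11: B@(4,4) -> caps B=0 W=1

Answer: .W...
WBBBW
...W.
.BW..
....B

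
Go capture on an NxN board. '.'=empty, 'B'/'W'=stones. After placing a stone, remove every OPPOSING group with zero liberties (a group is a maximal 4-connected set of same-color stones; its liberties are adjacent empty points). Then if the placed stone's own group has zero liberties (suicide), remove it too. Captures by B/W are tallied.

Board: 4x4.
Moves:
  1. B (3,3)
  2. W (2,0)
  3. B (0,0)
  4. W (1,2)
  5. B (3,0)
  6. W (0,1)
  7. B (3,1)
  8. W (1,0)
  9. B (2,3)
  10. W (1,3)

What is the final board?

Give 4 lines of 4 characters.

Move 1: B@(3,3) -> caps B=0 W=0
Move 2: W@(2,0) -> caps B=0 W=0
Move 3: B@(0,0) -> caps B=0 W=0
Move 4: W@(1,2) -> caps B=0 W=0
Move 5: B@(3,0) -> caps B=0 W=0
Move 6: W@(0,1) -> caps B=0 W=0
Move 7: B@(3,1) -> caps B=0 W=0
Move 8: W@(1,0) -> caps B=0 W=1
Move 9: B@(2,3) -> caps B=0 W=1
Move 10: W@(1,3) -> caps B=0 W=1

Answer: .W..
W.WW
W..B
BB.B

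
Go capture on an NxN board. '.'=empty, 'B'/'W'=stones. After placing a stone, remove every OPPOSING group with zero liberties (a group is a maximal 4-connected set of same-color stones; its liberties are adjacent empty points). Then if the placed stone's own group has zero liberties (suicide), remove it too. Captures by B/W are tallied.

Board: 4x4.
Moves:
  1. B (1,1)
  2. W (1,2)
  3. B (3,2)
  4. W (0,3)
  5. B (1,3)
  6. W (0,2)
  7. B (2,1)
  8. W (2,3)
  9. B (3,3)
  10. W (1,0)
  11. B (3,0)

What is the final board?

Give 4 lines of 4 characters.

Answer: ..WW
WBW.
.B.W
B.BB

Derivation:
Move 1: B@(1,1) -> caps B=0 W=0
Move 2: W@(1,2) -> caps B=0 W=0
Move 3: B@(3,2) -> caps B=0 W=0
Move 4: W@(0,3) -> caps B=0 W=0
Move 5: B@(1,3) -> caps B=0 W=0
Move 6: W@(0,2) -> caps B=0 W=0
Move 7: B@(2,1) -> caps B=0 W=0
Move 8: W@(2,3) -> caps B=0 W=1
Move 9: B@(3,3) -> caps B=0 W=1
Move 10: W@(1,0) -> caps B=0 W=1
Move 11: B@(3,0) -> caps B=0 W=1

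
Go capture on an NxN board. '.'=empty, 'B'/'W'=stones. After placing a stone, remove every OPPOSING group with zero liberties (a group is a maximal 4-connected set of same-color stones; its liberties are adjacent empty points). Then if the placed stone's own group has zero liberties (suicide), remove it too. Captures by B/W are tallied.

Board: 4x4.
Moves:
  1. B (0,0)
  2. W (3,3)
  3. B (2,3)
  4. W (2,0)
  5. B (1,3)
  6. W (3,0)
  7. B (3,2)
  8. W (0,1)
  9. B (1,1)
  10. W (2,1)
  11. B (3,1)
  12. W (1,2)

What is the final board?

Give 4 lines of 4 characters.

Answer: BW..
.BWB
WW.B
WBB.

Derivation:
Move 1: B@(0,0) -> caps B=0 W=0
Move 2: W@(3,3) -> caps B=0 W=0
Move 3: B@(2,3) -> caps B=0 W=0
Move 4: W@(2,0) -> caps B=0 W=0
Move 5: B@(1,3) -> caps B=0 W=0
Move 6: W@(3,0) -> caps B=0 W=0
Move 7: B@(3,2) -> caps B=1 W=0
Move 8: W@(0,1) -> caps B=1 W=0
Move 9: B@(1,1) -> caps B=1 W=0
Move 10: W@(2,1) -> caps B=1 W=0
Move 11: B@(3,1) -> caps B=1 W=0
Move 12: W@(1,2) -> caps B=1 W=0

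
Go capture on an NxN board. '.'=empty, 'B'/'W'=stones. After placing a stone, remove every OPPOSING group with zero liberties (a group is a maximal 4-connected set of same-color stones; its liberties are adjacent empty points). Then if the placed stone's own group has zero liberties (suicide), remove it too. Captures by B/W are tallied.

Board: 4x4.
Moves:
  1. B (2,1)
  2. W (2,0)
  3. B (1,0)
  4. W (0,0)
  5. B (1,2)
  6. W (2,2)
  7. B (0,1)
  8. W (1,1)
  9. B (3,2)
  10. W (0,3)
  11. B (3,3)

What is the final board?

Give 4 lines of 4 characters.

Move 1: B@(2,1) -> caps B=0 W=0
Move 2: W@(2,0) -> caps B=0 W=0
Move 3: B@(1,0) -> caps B=0 W=0
Move 4: W@(0,0) -> caps B=0 W=0
Move 5: B@(1,2) -> caps B=0 W=0
Move 6: W@(2,2) -> caps B=0 W=0
Move 7: B@(0,1) -> caps B=1 W=0
Move 8: W@(1,1) -> caps B=1 W=0
Move 9: B@(3,2) -> caps B=1 W=0
Move 10: W@(0,3) -> caps B=1 W=0
Move 11: B@(3,3) -> caps B=1 W=0

Answer: .B.W
B.B.
WBW.
..BB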